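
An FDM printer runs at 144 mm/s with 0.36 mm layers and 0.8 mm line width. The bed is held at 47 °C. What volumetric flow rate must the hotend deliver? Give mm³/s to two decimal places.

41.47

Bead cross-section = 0.36 × 0.8, so 0.288 mm².
Q = v·A = 144 × 0.288 = 41.47 mm³/s.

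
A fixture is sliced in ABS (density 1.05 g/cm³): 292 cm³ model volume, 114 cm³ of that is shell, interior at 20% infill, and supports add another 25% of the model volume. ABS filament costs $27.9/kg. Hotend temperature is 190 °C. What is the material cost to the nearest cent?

$6.52

Volume inside the shell = 292 − 114, so 178 cm³.
Deposited infill = 0.20 × 178 = 35.6 cm³.
Support = 0.25 × 292, so 73 cm³.
Total printed volume = 114 + 35.6 + 73 = 222.6 cm³.
Mass = 222.6 × 1.05 = 233.73 g.
Cost = 233.73 g / 1000 × $27.9/kg = $6.52.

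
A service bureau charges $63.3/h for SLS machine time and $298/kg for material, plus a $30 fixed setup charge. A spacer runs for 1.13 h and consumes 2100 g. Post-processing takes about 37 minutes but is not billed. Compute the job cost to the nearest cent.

$727.33

Machine cost: 63.3 × 1.13 → $71.529.
Material cost: 298 × 2100/1000 → $625.80.
Adding setup: 71.529 + 625.80 + 30 → 727.329 ≈ $727.33.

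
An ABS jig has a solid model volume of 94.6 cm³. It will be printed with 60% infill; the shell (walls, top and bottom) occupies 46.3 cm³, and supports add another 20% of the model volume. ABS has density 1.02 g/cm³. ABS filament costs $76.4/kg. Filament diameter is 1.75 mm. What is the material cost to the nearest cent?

$7.34

Volume inside the shell = 94.6 − 46.3, so 48.3 cm³.
Deposited infill: 0.60 × 48.3 → 28.98 cm³.
Support: 0.20 × 94.6 → 18.92 cm³.
Total printed volume = 46.3 + 28.98 + 18.92 = 94.2 cm³.
Mass = 94.2 × 1.02 = 96.084 g.
At $76.4/kg: 96.084/1000 × 76.4 = $7.34.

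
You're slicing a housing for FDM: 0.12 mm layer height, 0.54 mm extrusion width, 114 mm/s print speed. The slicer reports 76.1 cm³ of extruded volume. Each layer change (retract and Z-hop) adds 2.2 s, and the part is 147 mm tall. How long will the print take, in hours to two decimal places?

3.61 hours

Line area: 0.12 × 0.54 → 0.0648 mm².
Total extruded path = 76100/0.0648 = 1174382.7 mm.
Time extruding: 1174382.7 / 114 → 10301.6 s.
Layers = ⌈147/0.12⌉ = 1225.
Non-print overhead = 1225 × 2.2, so 2695 s.
Total = 10301.6 + 2695 = 12996.6 s = 3.61 hours.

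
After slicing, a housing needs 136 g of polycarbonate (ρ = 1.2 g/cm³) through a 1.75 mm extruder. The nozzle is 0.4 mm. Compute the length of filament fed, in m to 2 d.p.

Volume = 136 g / 1.2 g·cm⁻³ = 113.3333 cm³ = 113333.3 mm³.
Cross-section of 1.75 mm filament: π·(1.75/2)² = 2.4053 mm².
L = V/A = 113333.3/2.4053 = 47118.16 mm → 47.12 m.

47.12 m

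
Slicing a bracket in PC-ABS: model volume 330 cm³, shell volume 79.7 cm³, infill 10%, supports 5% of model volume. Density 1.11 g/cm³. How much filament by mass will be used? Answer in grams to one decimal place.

134.6 g

Interior volume = 330 − 79.7, so 250.3 cm³.
Infill volume = 0.10 × 250.3, so 25.03 cm³.
Support: 0.05 × 330 → 16.5 cm³.
Total printed volume = 79.7 + 25.03 + 16.5, so 121.23 cm³.
Mass = 121.23 × 1.11, so 134.5653 g.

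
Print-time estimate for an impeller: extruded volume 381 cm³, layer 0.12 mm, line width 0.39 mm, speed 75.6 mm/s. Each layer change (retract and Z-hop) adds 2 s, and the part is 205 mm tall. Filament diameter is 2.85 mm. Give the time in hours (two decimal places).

30.86 hours

Line area: 0.12 × 0.39 → 0.0468 mm².
Total extruded path = 381000/0.0468 = 8141025.6 mm.
Time extruding: 8141025.6 / 75.6 → 107685.5 s.
Layer count = ceil(205 / 0.12) = 1709.
Non-print overhead = 1709 × 2 = 3418 s.
Altogether 107685.5 + 3418 = 111103.5 s, i.e. 30.86 hours.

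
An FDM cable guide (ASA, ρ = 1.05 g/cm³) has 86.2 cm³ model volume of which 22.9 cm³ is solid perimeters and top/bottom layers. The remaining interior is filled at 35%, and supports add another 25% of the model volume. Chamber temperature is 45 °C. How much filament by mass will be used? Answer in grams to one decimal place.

Infill region = 86.2 − 22.9 = 63.3 cm³.
Infill deposited = 0.35 × 63.3, so 22.155 cm³.
Support: 0.25 × 86.2 → 21.55 cm³.
Total extruded = 22.9 + 22.155 + 21.55, so 66.605 cm³.
Mass: 66.605 × 1.05 → 69.93525 g.

69.9 g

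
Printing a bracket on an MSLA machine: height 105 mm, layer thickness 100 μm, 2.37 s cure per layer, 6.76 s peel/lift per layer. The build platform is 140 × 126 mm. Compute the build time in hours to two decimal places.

Number of layers: 105 / 0.1 → 1050 (rounded up).
Each layer takes = 2.37 + 6.76, so 9.13 s.
Total = 1050 × 9.13 = 9586.5 s = 2.66 hours.

2.66 hours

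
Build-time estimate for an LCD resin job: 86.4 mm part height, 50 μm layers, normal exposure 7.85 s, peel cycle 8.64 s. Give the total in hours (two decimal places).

Layers = ⌈86.4/0.05⌉ = 1728.
Cycle time = 7.85 + 8.64 = 16.49 s.
Build time: 1728 × 16.49 s = 28494.72 s, i.e. 7.92 hours.

7.92 hours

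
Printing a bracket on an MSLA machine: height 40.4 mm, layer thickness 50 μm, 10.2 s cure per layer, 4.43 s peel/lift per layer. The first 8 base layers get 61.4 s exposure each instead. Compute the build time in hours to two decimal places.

Layer count = ceil(40.4 / 0.05) = 808.
Bottom layers: 8 × (61.4 + 4.43) → 526.64 s.
Remaining layers = 800 × (10.2 + 4.43), so 11704 s.
Sum: 526.64 + 11704 = 12230.64 s → 3.40 hours.

3.40 hours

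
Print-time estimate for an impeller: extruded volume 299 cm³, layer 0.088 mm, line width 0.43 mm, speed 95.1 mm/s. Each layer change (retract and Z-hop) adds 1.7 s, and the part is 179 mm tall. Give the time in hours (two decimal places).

Line area: 0.088 × 0.43 → 0.03784 mm².
Toolpath length = 299 cm³ / 0.03784 mm² = 299000 / 0.03784 = 7901691.3 mm.
Extrusion time: 7901691.3 / 95.1 → 83088.2 s.
Layers = ⌈179/0.088⌉ = 2035.
Layer-change overhead: 2035 × 1.7 → 3459.5 s.
Altogether 83088.2 + 3459.5 = 86547.7 s, i.e. 24.04 hours.

24.04 hours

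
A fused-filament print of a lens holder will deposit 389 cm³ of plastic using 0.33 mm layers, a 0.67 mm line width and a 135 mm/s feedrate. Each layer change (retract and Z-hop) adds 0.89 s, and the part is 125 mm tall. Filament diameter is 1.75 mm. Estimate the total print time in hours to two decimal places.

Bead cross-section = 0.33 × 0.67, so 0.2211 mm².
Path length: 389000 mm³ / 0.2211 mm² → 1759384.9 mm.
Print-move time: 1759384.9 / 135 → 13032.5 s.
Layer count = ceil(125 / 0.33) = 379.
Non-print overhead = 379 × 0.89, so 337.31 s.
Total = 13032.5 + 337.31 = 13369.81 s = 3.71 hours.

3.71 hours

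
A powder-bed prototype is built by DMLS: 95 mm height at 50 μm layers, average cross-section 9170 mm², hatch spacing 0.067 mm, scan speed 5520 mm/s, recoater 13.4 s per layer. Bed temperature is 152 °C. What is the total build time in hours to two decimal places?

20.16 hours

Layer count = ceil(95 / 0.05) = 1900.
Hatch length per layer: 9170 / 0.067 → 136865.7 mm.
Laser time per layer = 136865.7 / 5520 = 24.7945 s.
Layer cycle = 24.7945 + 13.4, so 38.1945 s.
Total: 1900 × 38.1945 s = 72569.55 s → 20.16 hours.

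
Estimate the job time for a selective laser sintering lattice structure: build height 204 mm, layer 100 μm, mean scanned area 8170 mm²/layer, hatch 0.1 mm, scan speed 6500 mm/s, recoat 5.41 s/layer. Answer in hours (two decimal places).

10.19 hours

Layer count = ceil(204 / 0.1) = 2040.
Per-layer scan distance: 8170 / 0.1 → 81700 mm.
Scan time per layer = 81700 / 6500 = 12.5692 s.
Per-layer time = 12.5692 + 5.41 = 17.9792 s.
Total: 2040 × 17.9792 s = 36677.568 s → 10.19 hours.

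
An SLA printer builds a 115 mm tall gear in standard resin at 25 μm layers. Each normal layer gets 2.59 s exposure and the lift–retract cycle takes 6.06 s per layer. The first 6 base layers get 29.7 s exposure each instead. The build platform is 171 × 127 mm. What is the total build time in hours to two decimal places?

11.10 hours

Number of layers: 115 / 0.025 → 4600 (rounded up).
Base layers = 6 × (29.7 + 6.06), so 214.56 s.
Remaining layers = 4594 × (2.59 + 6.06), so 39738.1 s.
Sum: 214.56 + 39738.1 = 39952.66 s → 11.10 hours.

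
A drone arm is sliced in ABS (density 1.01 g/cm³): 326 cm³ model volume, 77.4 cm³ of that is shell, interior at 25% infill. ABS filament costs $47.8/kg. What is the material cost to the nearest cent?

$6.74

Infill region = 326 − 77.4, so 248.6 cm³.
Infill volume = 0.25 × 248.6, so 62.15 cm³.
Total printed volume: 77.4 + 62.15 → 139.55 cm³.
Mass = 139.55 × 1.01, so 140.9455 g.
At $47.8/kg: 140.9455/1000 × 47.8 = $6.74.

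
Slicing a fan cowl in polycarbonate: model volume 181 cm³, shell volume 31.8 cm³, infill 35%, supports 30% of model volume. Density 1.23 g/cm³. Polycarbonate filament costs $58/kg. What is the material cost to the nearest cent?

$9.87

Volume inside the shell: 181 − 31.8 → 149.2 cm³.
Deposited infill = 0.35 × 149.2 = 52.22 cm³.
Support = 0.30 × 181, so 54.3 cm³.
Deposited volume = 31.8 + 52.22 + 54.3, so 138.32 cm³.
Mass = 138.32 × 1.23, so 170.1336 g.
At $58/kg: 170.1336/1000 × 58 = $9.87.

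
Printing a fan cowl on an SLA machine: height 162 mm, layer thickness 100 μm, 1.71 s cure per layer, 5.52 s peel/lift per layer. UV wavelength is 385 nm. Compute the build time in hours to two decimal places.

3.25 hours

Layers = ⌈162/0.1⌉ = 1620.
Each layer takes = 1.71 + 5.52 = 7.23 s.
Build time: 1620 × 7.23 s = 11712.6 s, i.e. 3.25 hours.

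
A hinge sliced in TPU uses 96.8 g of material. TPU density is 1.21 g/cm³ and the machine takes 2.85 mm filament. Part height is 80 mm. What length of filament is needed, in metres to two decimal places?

Extruded volume: 96.8/1.21 = 80 cm³ (80000 mm³).
A = π r² = π × 1.425² = 6.3794 mm².
Length = 80000 / 6.3794 = 12540.36 mm = 12.54 m.

12.54 m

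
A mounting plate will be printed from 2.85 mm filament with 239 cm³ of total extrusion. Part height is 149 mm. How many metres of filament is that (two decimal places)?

37.46 m

Cross-section of 2.85 mm filament: π·(2.85/2)² = 6.3794 mm².
Length = 239 cm³ / 6.3794 mm² = 239000 / 6.3794 = 37464.34 mm = 37.46 m.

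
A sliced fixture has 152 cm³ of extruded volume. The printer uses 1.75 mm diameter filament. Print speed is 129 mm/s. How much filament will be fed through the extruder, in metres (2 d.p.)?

A = π r² = π × 0.875² = 2.4053 mm².
Length = 152 cm³ / 2.4053 mm² = 152000 / 2.4053 = 63193.78 mm = 63.19 m.

63.19 m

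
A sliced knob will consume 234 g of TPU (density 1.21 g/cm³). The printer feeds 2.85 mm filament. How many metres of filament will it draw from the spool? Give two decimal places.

30.31 m

Extruded volume: 234/1.21 = 193.3884 cm³ (193388.4 mm³).
Filament cross-section = π × (2.85/2)² = 6.3794 mm².
L = V/A = 193388.4/6.3794 = 30314.51 mm → 30.31 m.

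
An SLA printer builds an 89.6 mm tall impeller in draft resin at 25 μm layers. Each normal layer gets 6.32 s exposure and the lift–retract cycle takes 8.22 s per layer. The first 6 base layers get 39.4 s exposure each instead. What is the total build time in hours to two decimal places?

Number of layers: 89.6 / 0.025 → 3584 (rounded up).
Base layers = 6 × (39.4 + 8.22), so 285.72 s.
Remaining layers = 3578 × (6.32 + 8.22), so 52024.12 s.
Total = 285.72 + 52024.12 = 52309.84 s = 14.53 hours.

14.53 hours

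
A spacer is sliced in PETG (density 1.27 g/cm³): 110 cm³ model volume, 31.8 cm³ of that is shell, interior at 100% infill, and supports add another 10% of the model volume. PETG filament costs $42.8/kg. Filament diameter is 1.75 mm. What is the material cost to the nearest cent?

$6.58

Interior volume = 110 − 31.8, so 78.2 cm³.
Infill volume = 1.00 × 78.2 = 78.2 cm³.
Support: 0.10 × 110 → 11 cm³.
Total extruded = 31.8 + 78.2 + 11 = 121 cm³.
Mass = 121 × 1.27, so 153.67 g.
Cost = 153.67 g / 1000 × $42.8/kg = $6.58.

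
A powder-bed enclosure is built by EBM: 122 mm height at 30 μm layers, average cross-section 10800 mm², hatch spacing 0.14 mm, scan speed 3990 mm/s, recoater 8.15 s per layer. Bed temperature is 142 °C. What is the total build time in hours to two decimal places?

Layers = ⌈122/0.03⌉ = 4067.
Hatch length per layer = 10800 / 0.14, so 77142.9 mm.
Scan time per layer = 77142.9 / 3990 = 19.3341 s.
Per-layer time: 19.3341 + 8.15 → 27.4841 s.
Total: 4067 × 27.4841 s = 111777.8347 s → 31.05 hours.

31.05 hours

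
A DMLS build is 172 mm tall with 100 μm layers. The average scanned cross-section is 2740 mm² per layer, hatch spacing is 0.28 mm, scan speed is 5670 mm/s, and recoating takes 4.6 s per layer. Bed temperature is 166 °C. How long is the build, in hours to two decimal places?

3.02 hours

Layer count = ceil(172 / 0.1) = 1720.
Hatch length per layer = 2740 / 0.28 = 9785.7 mm.
Scan time per layer = 9785.7 / 5670, so 1.7259 s.
Time per layer = 1.7259 + 4.6, so 6.3259 s.
Total: 1720 × 6.3259 s = 10880.548 s → 3.02 hours.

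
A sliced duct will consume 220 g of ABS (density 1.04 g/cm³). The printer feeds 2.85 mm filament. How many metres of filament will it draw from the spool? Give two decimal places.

Volume = 220 g / 1.04 g·cm⁻³ = 211.5385 cm³ = 211538.5 mm³.
A = π r² = π × 1.425² = 6.3794 mm².
L = V/A = 211538.5/6.3794 = 33159.62 mm → 33.16 m.

33.16 m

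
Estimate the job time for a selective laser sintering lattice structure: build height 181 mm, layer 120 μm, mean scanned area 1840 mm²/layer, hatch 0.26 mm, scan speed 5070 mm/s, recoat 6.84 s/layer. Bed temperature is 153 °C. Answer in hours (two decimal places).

Layers = ⌈181/0.12⌉ = 1509.
Scan path per layer = 1840 / 0.26, so 7076.9 mm.
Per-layer scan time = 7076.9 / 5070, so 1.3958 s.
Layer cycle = 1.3958 + 6.84 = 8.2358 s.
1509 layers × 8.2358 s/layer = 12427.8222 s, i.e. 3.45 hours.

3.45 hours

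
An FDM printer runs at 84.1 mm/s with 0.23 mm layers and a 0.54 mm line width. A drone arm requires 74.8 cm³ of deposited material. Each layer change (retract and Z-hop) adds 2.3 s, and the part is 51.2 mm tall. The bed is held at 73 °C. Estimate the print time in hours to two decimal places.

Line area: 0.23 × 0.54 → 0.1242 mm².
Total extruded path = 74800/0.1242 = 602254.4 mm.
Extrusion time = 602254.4 / 84.1, so 7161.2 s.
Number of layers: 51.2 / 0.23 → 223 (rounded up).
Non-print overhead = 223 × 2.3, so 512.9 s.
Total = 7161.2 + 512.9 = 7674.1 s = 2.13 hours.

2.13 hours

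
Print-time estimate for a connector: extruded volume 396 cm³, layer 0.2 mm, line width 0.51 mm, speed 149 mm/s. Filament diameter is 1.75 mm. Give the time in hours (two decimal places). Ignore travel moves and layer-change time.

Extrusion cross-section = 0.2 × 0.51, so 0.102 mm².
Path length: 396000 mm³ / 0.102 mm² → 3882352.9 mm.
Time extruding = 3882352.9 / 149, so 26056.1 s.
In the requested units: 26056.1 s = 7.24 hours.

7.24 hours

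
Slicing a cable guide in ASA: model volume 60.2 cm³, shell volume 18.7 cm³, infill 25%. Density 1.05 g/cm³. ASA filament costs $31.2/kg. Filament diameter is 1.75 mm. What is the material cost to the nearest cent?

Volume inside the shell: 60.2 − 18.7 → 41.5 cm³.
Infill deposited: 0.25 × 41.5 → 10.375 cm³.
Total extruded = 18.7 + 10.375, so 29.075 cm³.
Mass = 29.075 × 1.05, so 30.52875 g.
Cost = 30.52875 g / 1000 × $31.2/kg = $0.95.

$0.95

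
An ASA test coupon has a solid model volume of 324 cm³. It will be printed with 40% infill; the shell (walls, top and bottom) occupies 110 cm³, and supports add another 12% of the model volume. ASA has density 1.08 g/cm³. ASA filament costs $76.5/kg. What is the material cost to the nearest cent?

$19.37

Infill region = 324 − 110, so 214 cm³.
Infill deposited: 0.40 × 214 → 85.6 cm³.
Support = 0.12 × 324, so 38.88 cm³.
Total printed volume = 110 + 85.6 + 38.88, so 234.48 cm³.
Mass = 234.48 × 1.08, so 253.2384 g.
Cost = 253.2384 g / 1000 × $76.5/kg = $19.37.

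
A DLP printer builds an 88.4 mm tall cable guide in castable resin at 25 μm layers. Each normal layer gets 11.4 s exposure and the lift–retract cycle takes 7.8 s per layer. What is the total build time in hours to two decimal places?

Layers = ⌈88.4/0.025⌉ = 3536.
Per-layer time: 11.4 + 7.8 → 19.2 s.
Total = 3536 × 19.2 = 67891.2 s = 18.86 hours.

18.86 hours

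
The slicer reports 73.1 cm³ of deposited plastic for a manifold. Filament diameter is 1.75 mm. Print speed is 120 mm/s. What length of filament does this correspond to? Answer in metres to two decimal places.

A = π r² = π × 0.875² = 2.4053 mm².
Length = 73.1 cm³ / 2.4053 mm² = 73100 / 2.4053 = 30391.22 mm = 30.39 m.

30.39 m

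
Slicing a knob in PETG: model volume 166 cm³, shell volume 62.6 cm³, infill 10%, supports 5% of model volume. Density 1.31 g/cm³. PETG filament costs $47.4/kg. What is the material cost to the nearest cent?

Volume inside the shell = 166 − 62.6 = 103.4 cm³.
Infill deposited: 0.10 × 103.4 → 10.34 cm³.
Support: 0.05 × 166 → 8.3 cm³.
Deposited volume: 62.6 + 10.34 + 8.3 → 81.24 cm³.
Mass = 81.24 × 1.31, so 106.4244 g.
Cost = 106.4244 g / 1000 × $47.4/kg = $5.04.

$5.04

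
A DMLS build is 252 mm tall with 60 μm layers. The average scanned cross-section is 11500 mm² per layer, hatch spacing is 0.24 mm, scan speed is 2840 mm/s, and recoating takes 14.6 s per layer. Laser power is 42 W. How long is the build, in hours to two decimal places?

Number of layers: 252 / 0.06 → 4200 (rounded up).
Hatch length per layer = 11500 / 0.24 = 47916.7 mm.
Per-layer scan time = 47916.7 / 2840, so 16.8721 s.
Time per layer = 16.8721 + 14.6, so 31.4721 s.
4200 layers × 31.4721 s/layer = 132182.82 s, i.e. 36.72 hours.

36.72 hours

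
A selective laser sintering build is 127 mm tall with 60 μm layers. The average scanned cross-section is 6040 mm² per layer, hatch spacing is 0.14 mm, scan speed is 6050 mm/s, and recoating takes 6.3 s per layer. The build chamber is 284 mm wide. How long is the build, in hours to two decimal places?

Layer count = ceil(127 / 0.06) = 2117.
Per-layer scan distance = 6040 / 0.14, so 43142.9 mm.
Per-layer scan time = 43142.9 / 6050 = 7.1311 s.
Per-layer time = 7.1311 + 6.3 = 13.4311 s.
2117 layers × 13.4311 s/layer = 28433.6387 s, i.e. 7.90 hours.

7.90 hours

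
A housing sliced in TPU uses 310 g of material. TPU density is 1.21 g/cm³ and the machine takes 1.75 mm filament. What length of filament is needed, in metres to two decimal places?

Extruded volume: 310/1.21 = 256.1983 cm³ (256198.3 mm³).
Filament cross-section = π × (1.75/2)² = 2.4053 mm².
Length = 256198.3 / 2.4053 = 106514.07 mm = 106.51 m.

106.51 m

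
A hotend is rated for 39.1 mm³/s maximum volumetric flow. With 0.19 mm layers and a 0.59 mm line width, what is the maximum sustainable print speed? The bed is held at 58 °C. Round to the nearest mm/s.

349 mm/s

Bead cross-section: 0.19 × 0.59 → 0.1121 mm².
v_max = Q/A = 39.1/0.1121 = 348.80 mm/s → 349 mm/s.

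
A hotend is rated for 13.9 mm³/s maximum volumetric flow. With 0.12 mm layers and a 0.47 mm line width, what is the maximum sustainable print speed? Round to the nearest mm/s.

246 mm/s

A = 0.12 × 0.47, so 0.0564 mm².
Max speed = 13.9 / 0.0564 = 246.45 ≈ 246 mm/s.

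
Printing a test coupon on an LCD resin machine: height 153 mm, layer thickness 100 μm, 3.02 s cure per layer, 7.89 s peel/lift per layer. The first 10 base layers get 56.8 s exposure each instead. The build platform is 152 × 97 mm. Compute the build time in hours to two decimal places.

4.79 hours

Layers = ⌈153/0.1⌉ = 1530.
Base layers = 10 × (56.8 + 7.89) = 646.9 s.
Regular layers: 1520 × (3.02 + 7.89) → 16583.2 s.
Sum: 646.9 + 16583.2 = 17230.1 s → 4.79 hours.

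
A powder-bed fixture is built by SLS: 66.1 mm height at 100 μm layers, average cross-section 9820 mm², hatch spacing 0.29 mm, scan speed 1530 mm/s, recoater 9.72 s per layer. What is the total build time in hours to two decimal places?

5.85 hours

Layer count = ceil(66.1 / 0.1) = 661.
Hatch length per layer = 9820 / 0.29 = 33862.1 mm.
Scan time per layer = 33862.1 / 1530 = 22.1321 s.
Layer cycle = 22.1321 + 9.72, so 31.8521 s.
661 layers × 31.8521 s/layer = 21054.2381 s, i.e. 5.85 hours.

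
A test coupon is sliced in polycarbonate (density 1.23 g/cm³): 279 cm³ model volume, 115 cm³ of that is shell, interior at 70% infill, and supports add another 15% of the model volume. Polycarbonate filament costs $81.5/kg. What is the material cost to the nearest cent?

$27.23

Volume inside the shell: 279 − 115 → 164 cm³.
Deposited infill: 0.70 × 164 → 114.8 cm³.
Support: 0.15 × 279 → 41.85 cm³.
Total printed volume: 115 + 114.8 + 41.85 → 271.65 cm³.
Mass = 271.65 × 1.23, so 334.1295 g.
At $81.5/kg: 334.1295/1000 × 81.5 = $27.23.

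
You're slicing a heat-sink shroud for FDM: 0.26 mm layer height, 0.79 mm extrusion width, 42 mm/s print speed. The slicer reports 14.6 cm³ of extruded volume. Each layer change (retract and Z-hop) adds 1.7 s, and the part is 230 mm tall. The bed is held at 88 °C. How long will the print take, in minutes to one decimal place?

Extrusion cross-section: 0.26 × 0.79 → 0.2054 mm².
Total extruded path = 14600/0.2054 = 71080.8 mm.
Print-move time = 71080.8 / 42 = 1692.4 s.
Layer count = ceil(230 / 0.26) = 885.
Non-print overhead: 885 × 1.7 → 1504.5 s.
Total = 1692.4 + 1504.5 = 3196.9 s = 53.3 minutes.

53.3 minutes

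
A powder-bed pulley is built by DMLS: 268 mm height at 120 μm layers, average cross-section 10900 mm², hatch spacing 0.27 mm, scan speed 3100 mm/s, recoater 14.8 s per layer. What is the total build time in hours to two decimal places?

Number of layers: 268 / 0.12 → 2234 (rounded up).
Scan path per layer = 10900 / 0.27, so 40370.4 mm.
Scan time per layer = 40370.4 / 3100, so 13.0227 s.
Layer cycle = 13.0227 + 14.8 = 27.8227 s.
Total: 2234 × 27.8227 s = 62155.9118 s → 17.27 hours.

17.27 hours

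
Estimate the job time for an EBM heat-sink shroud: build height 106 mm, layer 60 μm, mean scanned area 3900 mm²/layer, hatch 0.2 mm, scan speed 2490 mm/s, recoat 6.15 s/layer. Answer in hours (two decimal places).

6.86 hours

Layers = ⌈106/0.06⌉ = 1767.
Hatch length per layer: 3900 / 0.2 → 19500 mm.
Scan time per layer: 19500 / 2490 → 7.8313 s.
Per-layer time = 7.8313 + 6.15, so 13.9813 s.
Total: 1767 × 13.9813 s = 24704.9571 s → 6.86 hours.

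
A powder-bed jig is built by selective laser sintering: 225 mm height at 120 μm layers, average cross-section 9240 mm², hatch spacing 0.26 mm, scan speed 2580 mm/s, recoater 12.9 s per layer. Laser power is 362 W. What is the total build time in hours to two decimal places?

13.89 hours

Layers = ⌈225/0.12⌉ = 1875.
Hatch length per layer = 9240 / 0.26 = 35538.5 mm.
Scan time per layer = 35538.5 / 2580, so 13.7746 s.
Per-layer time = 13.7746 + 12.9 = 26.6746 s.
Total: 1875 × 26.6746 s = 50014.875 s → 13.89 hours.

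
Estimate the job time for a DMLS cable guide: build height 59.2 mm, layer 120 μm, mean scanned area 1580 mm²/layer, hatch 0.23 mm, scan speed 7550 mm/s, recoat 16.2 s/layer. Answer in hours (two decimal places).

Layers = ⌈59.2/0.12⌉ = 494.
Per-layer scan distance = 1580 / 0.23 = 6869.6 mm.
Scan time per layer: 6869.6 / 7550 → 0.9099 s.
Layer cycle = 0.9099 + 16.2 = 17.1099 s.
Build time = 494 × 17.1099 = 8452.2906 s = 2.35 hours.

2.35 hours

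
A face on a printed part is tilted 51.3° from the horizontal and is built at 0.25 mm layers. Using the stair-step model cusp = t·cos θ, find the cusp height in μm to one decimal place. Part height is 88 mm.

h_c = t·cos θ = 0.25 × 0.6252 = 0.1563 mm (156.3 μm).

156.3 μm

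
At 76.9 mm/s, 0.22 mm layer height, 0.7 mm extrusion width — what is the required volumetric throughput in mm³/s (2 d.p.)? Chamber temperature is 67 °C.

Bead cross-section = 0.22 × 0.7 = 0.154 mm².
Q = v·A = 76.9 × 0.154 = 11.84 mm³/s.

11.84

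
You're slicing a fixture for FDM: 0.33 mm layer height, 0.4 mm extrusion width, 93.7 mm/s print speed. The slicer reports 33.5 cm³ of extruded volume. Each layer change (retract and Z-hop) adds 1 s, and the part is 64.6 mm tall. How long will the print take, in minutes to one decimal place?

Bead cross-section = 0.33 × 0.4, so 0.132 mm².
Toolpath length = 33.5 cm³ / 0.132 mm² = 33500 / 0.132 = 253787.9 mm.
Time extruding = 253787.9 / 93.7, so 2708.5 s.
Layer count = ceil(64.6 / 0.33) = 196.
Non-print overhead = 196 × 1, so 196 s.
Total = 2708.5 + 196 = 2904.5 s = 48.4 minutes.

48.4 minutes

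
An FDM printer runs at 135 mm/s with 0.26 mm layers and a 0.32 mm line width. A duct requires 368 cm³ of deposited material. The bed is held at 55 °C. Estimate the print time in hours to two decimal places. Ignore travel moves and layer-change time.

Bead cross-section = 0.26 × 0.32, so 0.0832 mm².
Toolpath length = 368 cm³ / 0.0832 mm² = 368000 / 0.0832 = 4423076.9 mm.
Extrusion time: 4423076.9 / 135 → 32763.5 s.
32763.5 s = 9.10 hours.

9.10 hours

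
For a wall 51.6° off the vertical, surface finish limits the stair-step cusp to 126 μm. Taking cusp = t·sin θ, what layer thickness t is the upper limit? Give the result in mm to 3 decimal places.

0.161 mm

sin(51.6°) = 0.7837; t_max = 0.126/0.7837 = 0.161 mm.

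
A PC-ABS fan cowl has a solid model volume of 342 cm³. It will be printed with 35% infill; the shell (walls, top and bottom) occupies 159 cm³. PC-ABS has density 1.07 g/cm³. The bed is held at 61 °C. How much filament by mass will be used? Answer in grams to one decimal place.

238.7 g

Infill region = 342 − 159 = 183 cm³.
Deposited infill = 0.35 × 183, so 64.05 cm³.
Deposited volume = 159 + 64.05 = 223.05 cm³.
Mass: 223.05 × 1.07 → 238.6635 g.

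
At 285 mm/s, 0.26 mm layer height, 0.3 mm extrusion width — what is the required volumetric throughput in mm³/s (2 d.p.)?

22.23

A = 0.26 × 0.3, so 0.078 mm².
Volumetric flow = 285 × 0.078 = 22.23 mm³/s.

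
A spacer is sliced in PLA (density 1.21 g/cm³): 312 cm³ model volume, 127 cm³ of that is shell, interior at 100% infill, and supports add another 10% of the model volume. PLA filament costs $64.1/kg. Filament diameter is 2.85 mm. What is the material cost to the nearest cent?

Interior volume = 312 − 127, so 185 cm³.
Deposited infill: 1.00 × 185 → 185 cm³.
Support = 0.10 × 312 = 31.2 cm³.
Total printed volume = 127 + 185 + 31.2 = 343.2 cm³.
Mass: 343.2 × 1.21 → 415.272 g.
At $64.1/kg: 415.272/1000 × 64.1 = $26.62.

$26.62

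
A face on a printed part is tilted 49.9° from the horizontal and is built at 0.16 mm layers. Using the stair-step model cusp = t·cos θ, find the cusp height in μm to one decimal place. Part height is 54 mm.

103.1 μm

h_c = t·cos θ = 0.16 × 0.6441 = 0.103056 mm (103.1 μm).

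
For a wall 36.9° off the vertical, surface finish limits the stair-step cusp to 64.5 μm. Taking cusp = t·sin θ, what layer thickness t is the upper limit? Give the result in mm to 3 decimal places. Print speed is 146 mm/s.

0.107 mm

t = h_c / sin θ = 0.0645 / 0.6004 = 0.107 mm.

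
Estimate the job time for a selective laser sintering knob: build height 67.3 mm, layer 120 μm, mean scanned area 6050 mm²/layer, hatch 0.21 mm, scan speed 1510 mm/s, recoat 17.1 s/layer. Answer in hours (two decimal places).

5.64 hours

Number of layers: 67.3 / 0.12 → 561 (rounded up).
Hatch length per layer = 6050 / 0.21, so 28809.5 mm.
Laser time per layer = 28809.5 / 1510 = 19.0791 s.
Per-layer time = 19.0791 + 17.1, so 36.1791 s.
Build time = 561 × 36.1791 = 20296.4751 s = 5.64 hours.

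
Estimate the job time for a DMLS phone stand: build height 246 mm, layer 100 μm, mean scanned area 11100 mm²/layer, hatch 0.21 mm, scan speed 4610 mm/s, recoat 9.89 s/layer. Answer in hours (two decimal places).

Layer count = ceil(246 / 0.1) = 2460.
Hatch length per layer: 11100 / 0.21 → 52857.1 mm.
Scan time per layer = 52857.1 / 4610, so 11.4657 s.
Time per layer = 11.4657 + 9.89, so 21.3557 s.
Build time = 2460 × 21.3557 = 52535.022 s = 14.59 hours.

14.59 hours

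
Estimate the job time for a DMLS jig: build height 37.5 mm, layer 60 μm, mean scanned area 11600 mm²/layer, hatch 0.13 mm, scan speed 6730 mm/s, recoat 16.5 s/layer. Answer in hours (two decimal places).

5.17 hours

Number of layers: 37.5 / 0.06 → 625 (rounded up).
Scan path per layer: 11600 / 0.13 → 89230.8 mm.
Laser time per layer: 89230.8 / 6730 → 13.2587 s.
Layer cycle = 13.2587 + 16.5, so 29.7587 s.
625 layers × 29.7587 s/layer = 18599.1875 s, i.e. 5.17 hours.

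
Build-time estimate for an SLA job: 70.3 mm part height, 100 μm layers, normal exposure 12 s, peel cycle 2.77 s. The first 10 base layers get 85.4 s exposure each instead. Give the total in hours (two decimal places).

3.09 hours

Layers = ⌈70.3/0.1⌉ = 703.
Bottom layers = 10 × (85.4 + 2.77), so 881.7 s.
Normal layers = 693 × (12 + 2.77) = 10235.61 s.
Total = 881.7 + 10235.61 = 11117.31 s = 3.09 hours.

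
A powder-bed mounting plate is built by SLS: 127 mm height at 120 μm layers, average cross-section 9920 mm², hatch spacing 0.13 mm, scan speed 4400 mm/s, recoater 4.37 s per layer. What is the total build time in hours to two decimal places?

6.39 hours

Layers = ⌈127/0.12⌉ = 1059.
Per-layer scan distance = 9920 / 0.13 = 76307.7 mm.
Scan time per layer = 76307.7 / 4400 = 17.3427 s.
Per-layer time = 17.3427 + 4.37 = 21.7127 s.
1059 layers × 21.7127 s/layer = 22993.7493 s, i.e. 6.39 hours.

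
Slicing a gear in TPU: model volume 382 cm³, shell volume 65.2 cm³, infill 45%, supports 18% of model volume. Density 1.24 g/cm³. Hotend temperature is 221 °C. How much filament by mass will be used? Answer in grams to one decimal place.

Interior volume: 382 − 65.2 → 316.8 cm³.
Infill volume: 0.45 × 316.8 → 142.56 cm³.
Support = 0.18 × 382 = 68.76 cm³.
Total printed volume = 65.2 + 142.56 + 68.76 = 276.52 cm³.
Mass = 276.52 × 1.24 = 342.8848 g.

342.9 g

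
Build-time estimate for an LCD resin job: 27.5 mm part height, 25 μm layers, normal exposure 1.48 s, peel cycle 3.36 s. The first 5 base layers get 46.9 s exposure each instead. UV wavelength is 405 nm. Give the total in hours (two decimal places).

1.54 hours

Layer count = ceil(27.5 / 0.025) = 1100.
Burn-in layers: 5 × (46.9 + 3.36) → 251.3 s.
Regular layers = 1095 × (1.48 + 3.36) = 5299.8 s.
Sum: 251.3 + 5299.8 = 5551.1 s → 1.54 hours.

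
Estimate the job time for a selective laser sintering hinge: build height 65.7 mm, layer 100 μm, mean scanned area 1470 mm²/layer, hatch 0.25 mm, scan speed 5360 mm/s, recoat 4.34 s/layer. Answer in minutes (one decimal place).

59.5 minutes

Number of layers: 65.7 / 0.1 → 657 (rounded up).
Per-layer scan distance = 1470 / 0.25, so 5880 mm.
Per-layer scan time = 5880 / 5360 = 1.097 s.
Time per layer = 1.097 + 4.34 = 5.437 s.
Total: 657 × 5.437 s = 3572.109 s → 59.5 minutes.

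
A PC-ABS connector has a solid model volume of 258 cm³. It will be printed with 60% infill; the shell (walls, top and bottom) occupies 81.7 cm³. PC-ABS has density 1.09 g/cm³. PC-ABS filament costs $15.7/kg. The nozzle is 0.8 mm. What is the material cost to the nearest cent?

Infill region = 258 − 81.7, so 176.3 cm³.
Infill deposited = 0.60 × 176.3 = 105.78 cm³.
Deposited volume = 81.7 + 105.78 = 187.48 cm³.
Mass = 187.48 × 1.09, so 204.3532 g.
At $15.7/kg: 204.3532/1000 × 15.7 = $3.21.

$3.21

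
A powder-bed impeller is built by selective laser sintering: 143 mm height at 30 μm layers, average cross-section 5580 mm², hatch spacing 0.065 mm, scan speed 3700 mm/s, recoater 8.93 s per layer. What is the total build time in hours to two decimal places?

42.55 hours

Layer count = ceil(143 / 0.03) = 4767.
Hatch length per layer: 5580 / 0.065 → 85846.2 mm.
Laser time per layer = 85846.2 / 3700, so 23.2017 s.
Time per layer = 23.2017 + 8.93 = 32.1317 s.
Build time = 4767 × 32.1317 = 153171.8139 s = 42.55 hours.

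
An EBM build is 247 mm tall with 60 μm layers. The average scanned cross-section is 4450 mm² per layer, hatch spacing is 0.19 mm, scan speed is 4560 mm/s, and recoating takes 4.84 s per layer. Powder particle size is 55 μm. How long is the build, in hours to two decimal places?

Number of layers: 247 / 0.06 → 4117 (rounded up).
Per-layer scan distance: 4450 / 0.19 → 23421.1 mm.
Beam time per layer = 23421.1 / 4560 = 5.1362 s.
Time per layer: 5.1362 + 4.84 → 9.9762 s.
Build time = 4117 × 9.9762 = 41072.0154 s = 11.41 hours.

11.41 hours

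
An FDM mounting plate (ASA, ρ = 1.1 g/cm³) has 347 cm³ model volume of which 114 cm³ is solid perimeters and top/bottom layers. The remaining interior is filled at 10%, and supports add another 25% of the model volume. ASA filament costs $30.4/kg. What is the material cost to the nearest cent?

$7.49

Infill region = 347 − 114 = 233 cm³.
Infill deposited: 0.10 × 233 → 23.3 cm³.
Support = 0.25 × 347, so 86.75 cm³.
Total printed volume: 114 + 23.3 + 86.75 → 224.05 cm³.
Mass = 224.05 × 1.1, so 246.455 g.
At $30.4/kg: 246.455/1000 × 30.4 = $7.49.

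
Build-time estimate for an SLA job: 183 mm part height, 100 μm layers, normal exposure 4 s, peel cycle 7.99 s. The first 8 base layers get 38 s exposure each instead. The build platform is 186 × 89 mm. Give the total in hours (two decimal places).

6.17 hours

Layers = ⌈183/0.1⌉ = 1830.
Base layers = 8 × (38 + 7.99) = 367.92 s.
Regular layers: 1822 × (4 + 7.99) → 21845.78 s.
Sum: 367.92 + 21845.78 = 22213.7 s → 6.17 hours.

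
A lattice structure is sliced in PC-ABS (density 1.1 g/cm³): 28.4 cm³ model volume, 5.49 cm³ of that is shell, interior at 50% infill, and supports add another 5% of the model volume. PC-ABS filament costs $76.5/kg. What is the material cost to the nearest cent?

Volume inside the shell = 28.4 − 5.49 = 22.91 cm³.
Infill volume = 0.50 × 22.91 = 11.455 cm³.
Support = 0.05 × 28.4 = 1.42 cm³.
Deposited volume = 5.49 + 11.455 + 1.42, so 18.365 cm³.
Mass = 18.365 × 1.1 = 20.2015 g.
At $76.5/kg: 20.2015/1000 × 76.5 = $1.55.

$1.55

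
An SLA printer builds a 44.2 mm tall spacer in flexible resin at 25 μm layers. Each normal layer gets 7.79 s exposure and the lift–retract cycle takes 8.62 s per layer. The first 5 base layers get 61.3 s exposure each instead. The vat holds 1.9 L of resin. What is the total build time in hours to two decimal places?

Layers = ⌈44.2/0.025⌉ = 1768.
Bottom layers = 5 × (61.3 + 8.62), so 349.6 s.
Remaining layers = 1763 × (7.79 + 8.62), so 28930.83 s.
Sum: 349.6 + 28930.83 = 29280.43 s → 8.13 hours.

8.13 hours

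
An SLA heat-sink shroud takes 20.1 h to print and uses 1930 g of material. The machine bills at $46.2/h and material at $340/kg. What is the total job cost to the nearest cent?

$1584.82

Time charge = 46.2 × 20.1, so $928.62.
Feedstock cost: 340 × 1930/1000 → $656.20.
Job cost: 928.62 + 656.20 = $1584.82.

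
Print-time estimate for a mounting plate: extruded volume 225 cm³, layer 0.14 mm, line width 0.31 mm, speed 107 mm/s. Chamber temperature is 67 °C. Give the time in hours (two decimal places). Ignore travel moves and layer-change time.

Extrusion cross-section: 0.14 × 0.31 → 0.0434 mm².
Path length: 225000 mm³ / 0.0434 mm² → 5184331.8 mm.
Print-move time = 5184331.8 / 107 = 48451.7 s.
That's 48451.7 s → 13.46 hours.

13.46 hours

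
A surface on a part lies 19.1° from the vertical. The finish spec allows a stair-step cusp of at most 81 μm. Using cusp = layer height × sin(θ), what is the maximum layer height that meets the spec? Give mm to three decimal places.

t = h_c / sin θ = 0.081 / 0.3272 = 0.248 mm.

0.248 mm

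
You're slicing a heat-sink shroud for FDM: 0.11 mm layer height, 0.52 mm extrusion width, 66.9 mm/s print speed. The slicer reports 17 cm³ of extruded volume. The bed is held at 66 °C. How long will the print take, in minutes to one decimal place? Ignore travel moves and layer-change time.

74.0 minutes

Bead cross-section = 0.11 × 0.52 = 0.0572 mm².
Total extruded path = 17000/0.0572 = 297202.8 mm.
Extrusion time = 297202.8 / 66.9 = 4442.5 s.
4442.5 s = 74.0 minutes.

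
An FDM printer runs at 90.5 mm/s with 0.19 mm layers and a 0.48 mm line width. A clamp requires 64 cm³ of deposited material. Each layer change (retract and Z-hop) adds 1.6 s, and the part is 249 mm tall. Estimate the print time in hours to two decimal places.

Bead cross-section = 0.19 × 0.48, so 0.0912 mm².
Toolpath length = 64 cm³ / 0.0912 mm² = 64000 / 0.0912 = 701754.4 mm.
Extrusion time = 701754.4 / 90.5, so 7754.2 s.
Layers = ⌈249/0.19⌉ = 1311.
Z-hop total: 1311 × 1.6 → 2097.6 s.
Total = 7754.2 + 2097.6 = 9851.8 s = 2.74 hours.

2.74 hours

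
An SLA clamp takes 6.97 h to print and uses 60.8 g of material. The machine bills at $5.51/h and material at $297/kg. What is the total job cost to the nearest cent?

Machine cost = 5.51 × 6.97 = $38.4047.
Feedstock cost: 297 × 60.8/1000 → $18.0576.
Job cost: 38.4047 + 18.0576 = 56.4623 ≈ $56.46.

$56.46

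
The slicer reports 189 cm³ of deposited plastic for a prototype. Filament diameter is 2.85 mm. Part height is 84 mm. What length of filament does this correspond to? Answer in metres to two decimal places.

29.63 m

A = π r² = π × 1.425² = 6.3794 mm².
L = 189000 mm³ / 6.3794 mm² = 29626.61 mm, i.e. 29.63 m.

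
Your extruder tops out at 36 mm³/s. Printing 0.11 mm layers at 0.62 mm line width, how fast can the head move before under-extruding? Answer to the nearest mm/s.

Bead cross-section = 0.11 × 0.62, so 0.0682 mm².
Max speed = 36 / 0.0682 = 527.86 ≈ 528 mm/s.

528 mm/s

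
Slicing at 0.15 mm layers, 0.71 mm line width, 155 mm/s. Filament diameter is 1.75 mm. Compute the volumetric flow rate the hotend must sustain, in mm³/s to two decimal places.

Extrusion cross-section = 0.15 × 0.71 = 0.1065 mm².
Volumetric flow = 155 × 0.1065 = 16.51 mm³/s.

16.51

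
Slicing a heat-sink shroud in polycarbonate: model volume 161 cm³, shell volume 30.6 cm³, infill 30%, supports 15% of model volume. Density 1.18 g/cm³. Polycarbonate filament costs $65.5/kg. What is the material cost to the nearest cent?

$7.26

Volume inside the shell: 161 − 30.6 → 130.4 cm³.
Infill volume = 0.30 × 130.4, so 39.12 cm³.
Support: 0.15 × 161 → 24.15 cm³.
Deposited volume = 30.6 + 39.12 + 24.15, so 93.87 cm³.
Mass = 93.87 × 1.18, so 110.7666 g.
At $65.5/kg: 110.7666/1000 × 65.5 = $7.26.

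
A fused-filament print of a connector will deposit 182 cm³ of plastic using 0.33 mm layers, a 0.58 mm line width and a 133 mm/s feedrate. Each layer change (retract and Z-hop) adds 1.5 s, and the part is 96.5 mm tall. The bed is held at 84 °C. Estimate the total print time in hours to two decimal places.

Line area = 0.33 × 0.58, so 0.1914 mm².
Path length: 182000 mm³ / 0.1914 mm² → 950888.2 mm.
Print-move time = 950888.2 / 133, so 7149.5 s.
Layer count = ceil(96.5 / 0.33) = 293.
Layer-change overhead: 293 × 1.5 → 439.5 s.
Total = 7149.5 + 439.5 = 7589 s = 2.11 hours.

2.11 hours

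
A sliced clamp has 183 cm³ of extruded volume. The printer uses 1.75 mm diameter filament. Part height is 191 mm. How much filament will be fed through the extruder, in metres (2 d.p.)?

Cross-section of 1.75 mm filament: π·(1.75/2)² = 2.4053 mm².
Length = 183 cm³ / 2.4053 mm² = 183000 / 2.4053 = 76081.99 mm = 76.08 m.

76.08 m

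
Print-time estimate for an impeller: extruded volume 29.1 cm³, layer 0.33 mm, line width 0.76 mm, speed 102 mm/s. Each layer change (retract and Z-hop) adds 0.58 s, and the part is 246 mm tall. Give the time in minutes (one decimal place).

Line area: 0.33 × 0.76 → 0.2508 mm².
Path length: 29100 mm³ / 0.2508 mm² → 116028.7 mm.
Print-move time = 116028.7 / 102 = 1137.5 s.
Layers = ⌈246/0.33⌉ = 746.
Z-hop total = 746 × 0.58, so 432.68 s.
Altogether 1137.5 + 432.68 = 1570.18 s, i.e. 26.2 minutes.

26.2 minutes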